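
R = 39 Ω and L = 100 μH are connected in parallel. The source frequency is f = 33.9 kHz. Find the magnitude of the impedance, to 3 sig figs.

ω = 2πf = 213000 rad/s
X_L = ωL = 21.3 Ω
Parallel: admittances add. Y = 1/R + 1/(jωL)
Y = (0.0256 − j0.0469) S
|Y| = 0.0535 S → |Z| = 1/|Y| = 18.7 Ω, ∠Z = −∠Y = 61.4°

18.7 Ω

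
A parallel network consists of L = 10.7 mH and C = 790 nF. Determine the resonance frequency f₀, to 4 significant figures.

1.731 kHz

ω₀ = 1/√(LC) = 1/√(0.0107 × 7.9e-07) = 10880 rad/s
f₀ = ω₀/(2π) = 1.731 kHz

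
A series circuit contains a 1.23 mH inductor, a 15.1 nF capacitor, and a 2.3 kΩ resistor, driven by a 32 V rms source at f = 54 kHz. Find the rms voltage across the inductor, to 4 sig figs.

5.779 V

ω = 2πf = 339300 rad/s
X_L = ωL = 417.3 Ω
X_C = 1/(ωC) = 195.2 Ω
Net reactance X = X_L − X_C = 222.1 Ω
Z = 2300 + j222.1 Ω
|Z| = √(2300² + 222.1²) = 2311 Ω
I = V/|Z| = 13.85 mA
V_L = I·|Z_L| = 0.01385 × 417.3 = 5.779 V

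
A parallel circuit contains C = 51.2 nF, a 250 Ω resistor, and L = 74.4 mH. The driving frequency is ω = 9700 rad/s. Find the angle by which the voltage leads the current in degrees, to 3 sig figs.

12.5°

X_L = ωL = 722 Ω
X_C = 1/(ωC) = 2010 Ω
Parallel: admittances add. Y = 1/R + 1/(jωL) + jωC
Y = (0.00400 − j0.000889) S
|Y| = 0.00410 S → |Z| = 1/|Y| = 244 Ω, ∠Z = −∠Y = 12.5°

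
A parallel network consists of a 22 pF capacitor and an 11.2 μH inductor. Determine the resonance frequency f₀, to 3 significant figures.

ω₀ = 1/√(LC) = 1/√(1.12e-05 × 2.2e-11) = 6.371e+07 rad/s
f₀ = ω₀/(2π) = 10.1 MHz

10.1 MHz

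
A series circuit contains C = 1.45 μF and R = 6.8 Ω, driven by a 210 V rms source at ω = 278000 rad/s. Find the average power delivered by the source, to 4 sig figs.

X_C = 1/(ωC) = 2.481 Ω
Z = 6.800 − j2.481 Ω
|Z| = √(6.800² + 2.481²) = 7.238 Ω
∠Z = arctan(-2.481/6.800) = -20.04°
I = V/|Z| = 29.01 A
P = VI cos φ = 210 × 29.01 × cos(-20.04°) = 5.724 kW

5.724 kW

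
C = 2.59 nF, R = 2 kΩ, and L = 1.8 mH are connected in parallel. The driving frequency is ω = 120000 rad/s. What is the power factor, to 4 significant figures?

0.1150

X_L = ωL = 216.0 Ω
X_C = 1/(ωC) = 3218 Ω
Parallel: admittances add. Y = 1/R + 1/(jωL) + jωC
Y = (0.0005000 − j0.004319) S
|Y| = 0.004348 S → |Z| = 1/|Y| = 230.0 Ω, ∠Z = −∠Y = 83.40°
cos φ = cos(83.40°) = 0.1150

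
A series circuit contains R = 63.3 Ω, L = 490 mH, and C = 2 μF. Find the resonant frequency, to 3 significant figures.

ω₀ = 1/√(LC) = 1/√(0.49 × 2e-06) = 1010 rad/s
f₀ = ω₀/(2π) = 161 Hz

161 Hz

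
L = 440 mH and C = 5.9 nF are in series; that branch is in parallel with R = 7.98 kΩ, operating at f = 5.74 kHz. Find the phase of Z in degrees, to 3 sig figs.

35.5°

ω = 2πf = 36070 rad/s
X_L = ωL = 15900 Ω
X_C = 1/(ωC) = 4700 Ω
Branch 1: Z₁ = R = 7980 Ω
Branch 2 (series LC): Z₂ = j(X_L − X_C) = j11200 Ω
Parallel: Z = Z₁Z₂/(Z₁+Z₂), |Z| = 6490 Ω, ∠Z = 35.5°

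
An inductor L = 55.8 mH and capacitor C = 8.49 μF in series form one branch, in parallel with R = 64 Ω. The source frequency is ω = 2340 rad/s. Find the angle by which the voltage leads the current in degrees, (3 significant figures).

X_L = ωL = 131 Ω
X_C = 1/(ωC) = 50.3 Ω
Branch 1: Z₁ = R = 64.0 Ω
Branch 2 (series LC): Z₂ = j(X_L − X_C) = j80.2 Ω
Parallel: Z = Z₁Z₂/(Z₁+Z₂), |Z| = 50.0 Ω, ∠Z = 38.6°

38.6°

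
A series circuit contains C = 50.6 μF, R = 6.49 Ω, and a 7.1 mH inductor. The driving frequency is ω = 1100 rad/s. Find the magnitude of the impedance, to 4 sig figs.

12.05 Ω

X_L = ωL = 7.810 Ω
X_C = 1/(ωC) = 17.97 Ω
Net reactance X = X_L − X_C = -10.16 Ω
Z = 6.490 − j10.16 Ω
|Z| = √(6.490² + 10.16²) = 12.05 Ω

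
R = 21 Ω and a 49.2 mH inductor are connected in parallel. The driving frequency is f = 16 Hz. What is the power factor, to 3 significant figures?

ω = 2πf = 100.5 rad/s
X_L = ωL = 4.95 Ω
Parallel: admittances add. Y = 1/R + 1/(jωL)
Y = (0.0476 − j0.202) S
|Y| = 0.208 S → |Z| = 1/|Y| = 4.81 Ω, ∠Z = −∠Y = 76.7°
cos φ = cos(76.7°) = 0.229

0.229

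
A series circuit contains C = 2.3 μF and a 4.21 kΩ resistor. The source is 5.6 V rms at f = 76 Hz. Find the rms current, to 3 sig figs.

1.30 mA

ω = 2πf = 477.5 rad/s
X_C = 1/(ωC) = 910 Ω
Z = 4210 − j910 Ω
|Z| = √(4210² + 910²) = 4310 Ω
I = V/|Z| = 5.6/4310 = 1.30 mA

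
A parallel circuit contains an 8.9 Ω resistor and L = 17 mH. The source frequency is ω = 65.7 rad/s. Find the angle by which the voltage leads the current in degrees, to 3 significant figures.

82.8°

X_L = ωL = 1.12 Ω
Parallel: admittances add. Y = 1/R + 1/(jωL)
Y = (0.112 − j0.895) S
|Y| = 0.902 S → |Z| = 1/|Y| = 1.11 Ω, ∠Z = −∠Y = 82.8°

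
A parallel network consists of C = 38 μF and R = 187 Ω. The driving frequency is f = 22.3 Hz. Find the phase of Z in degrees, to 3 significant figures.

ω = 2πf = 140.1 rad/s
X_C = 1/(ωC) = 188 Ω
Parallel: admittances add. Y = 1/R + jωC
Y = (0.00535 + j0.00532) S
|Y| = 0.00755 S → |Z| = 1/|Y| = 133 Ω, ∠Z = −∠Y = -44.9°

-44.9°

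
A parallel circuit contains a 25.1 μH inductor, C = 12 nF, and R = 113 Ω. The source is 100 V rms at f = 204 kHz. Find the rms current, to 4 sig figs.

1.802 A

ω = 2πf = 1.282e+06 rad/s
X_L = ωL = 32.17 Ω
X_C = 1/(ωC) = 65.01 Ω
Parallel: admittances add. Y = 1/R + 1/(jωL) + jωC
Y = (0.008850 − j0.01570) S
|Y| = 0.01802 S → |Z| = 1/|Y| = 55.48 Ω, ∠Z = −∠Y = 60.59°
I = V/|Z| = 100/55.48 = 1.802 A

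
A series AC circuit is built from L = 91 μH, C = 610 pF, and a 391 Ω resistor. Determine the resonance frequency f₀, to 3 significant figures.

676 kHz

ω₀ = 1/√(LC) = 1/√(9.1e-05 × 6.1e-10) = 4.244e+06 rad/s
f₀ = ω₀/(2π) = 676 kHz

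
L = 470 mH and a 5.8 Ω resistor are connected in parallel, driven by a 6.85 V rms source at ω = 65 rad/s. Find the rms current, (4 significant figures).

X_L = ωL = 30.55 Ω
Parallel: admittances add. Y = 1/R + 1/(jωL)
Y = (0.1724 − j0.03273) S
|Y| = 0.1755 S → |Z| = 1/|Y| = 5.698 Ω, ∠Z = −∠Y = 10.75°
I = V/|Z| = 6.85/5.698 = 1.202 A

1.202 A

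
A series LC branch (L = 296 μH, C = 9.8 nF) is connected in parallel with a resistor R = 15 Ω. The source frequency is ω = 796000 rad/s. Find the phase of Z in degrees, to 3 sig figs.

X_L = ωL = 236 Ω
X_C = 1/(ωC) = 128 Ω
Branch 1: Z₁ = R = 15.0 Ω
Branch 2 (series LC): Z₂ = j(X_L − X_C) = j107 Ω
Parallel: Z = Z₁Z₂/(Z₁+Z₂), |Z| = 14.9 Ω, ∠Z = 7.95°

7.95°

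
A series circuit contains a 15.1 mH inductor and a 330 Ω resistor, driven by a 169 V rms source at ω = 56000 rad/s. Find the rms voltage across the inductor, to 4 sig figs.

157.4 V

X_L = ωL = 845.6 Ω
Z = 330.0 + j845.6 Ω
|Z| = √(330.0² + 845.6²) = 907.7 Ω
I = V/|Z| = 186.2 mA
V_L = I·|Z_L| = 0.1862 × 845.6 = 157.4 V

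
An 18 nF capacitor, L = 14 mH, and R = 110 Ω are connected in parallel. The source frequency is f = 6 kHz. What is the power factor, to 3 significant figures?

0.991

ω = 2πf = 37700 rad/s
X_L = ωL = 528 Ω
X_C = 1/(ωC) = 1470 Ω
Parallel: admittances add. Y = 1/R + 1/(jωL) + jωC
Y = (0.00909 − j0.00122) S
|Y| = 0.00917 S → |Z| = 1/|Y| = 109 Ω, ∠Z = −∠Y = 7.62°
cos φ = cos(7.62°) = 0.991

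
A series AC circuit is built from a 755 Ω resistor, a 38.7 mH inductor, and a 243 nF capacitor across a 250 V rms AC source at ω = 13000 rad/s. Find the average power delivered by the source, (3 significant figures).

78.0 W

X_L = ωL = 503 Ω
X_C = 1/(ωC) = 317 Ω
Net reactance X = X_L − X_C = 187 Ω
Z = 755 + j187 Ω
|Z| = √(755² + 187²) = 778 Ω
∠Z = arctan(187/755) = 13.9°
I = V/|Z| = 321 mA
P = VI cos φ = 250 × 0.321 × cos(13.9°) = 78.0 W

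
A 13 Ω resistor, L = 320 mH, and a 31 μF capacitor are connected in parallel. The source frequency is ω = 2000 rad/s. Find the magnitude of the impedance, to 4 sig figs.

X_L = ωL = 640.0 Ω
X_C = 1/(ωC) = 16.13 Ω
Parallel: admittances add. Y = 1/R + 1/(jωL) + jωC
Y = (0.07692 + j0.06044) S
|Y| = 0.09783 S → |Z| = 1/|Y| = 10.22 Ω, ∠Z = −∠Y = -38.16°

10.22 Ω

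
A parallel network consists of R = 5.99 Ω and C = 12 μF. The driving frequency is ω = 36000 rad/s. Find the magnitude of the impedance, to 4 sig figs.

X_C = 1/(ωC) = 2.315 Ω
Parallel: admittances add. Y = 1/R + jωC
Y = (0.1669 + j0.4320) S
|Y| = 0.4631 S → |Z| = 1/|Y| = 2.159 Ω, ∠Z = −∠Y = -68.87°

2.159 Ω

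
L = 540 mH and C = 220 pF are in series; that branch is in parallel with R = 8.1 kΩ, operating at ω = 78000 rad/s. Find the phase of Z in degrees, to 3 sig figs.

-26.6°

X_L = ωL = 42100 Ω
X_C = 1/(ωC) = 58300 Ω
Branch 1: Z₁ = R = 8100 Ω
Branch 2 (series LC): Z₂ = j(X_L − X_C) = −j16200 Ω
Parallel: Z = Z₁Z₂/(Z₁+Z₂), |Z| = 7240 Ω, ∠Z = -26.6°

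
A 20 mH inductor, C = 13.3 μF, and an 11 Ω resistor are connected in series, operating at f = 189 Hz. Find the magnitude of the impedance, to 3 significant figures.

ω = 2πf = 1188 rad/s
X_L = ωL = 23.8 Ω
X_C = 1/(ωC) = 63.3 Ω
Net reactance X = X_L − X_C = -39.6 Ω
Z = 11.0 − j39.6 Ω
|Z| = √(11.0² + 39.6²) = 41.1 Ω

41.1 Ω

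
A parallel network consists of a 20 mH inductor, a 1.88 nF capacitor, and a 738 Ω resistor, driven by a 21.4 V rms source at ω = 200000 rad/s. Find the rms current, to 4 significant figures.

X_L = ωL = 4000 Ω
X_C = 1/(ωC) = 2660 Ω
Parallel: admittances add. Y = 1/R + 1/(jωL) + jωC
Y = (0.001355 + j0.0001260) S
|Y| = 0.001361 S → |Z| = 1/|Y| = 734.8 Ω, ∠Z = −∠Y = -5.313°
I = V/|Z| = 21.4/734.8 = 29.12 mA

29.12 mA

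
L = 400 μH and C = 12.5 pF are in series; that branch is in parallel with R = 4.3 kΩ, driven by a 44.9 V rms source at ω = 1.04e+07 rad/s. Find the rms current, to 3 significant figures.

X_L = ωL = 4160 Ω
X_C = 1/(ωC) = 7690 Ω
Branch 1: Z₁ = R = 4300 Ω
Branch 2 (series LC): Z₂ = j(X_L − X_C) = −j3530 Ω
Parallel: Z = Z₁Z₂/(Z₁+Z₂), |Z| = 2730 Ω, ∠Z = -50.6°
I = V/|Z| = 44.9/2730 = 16.5 mA

16.5 mA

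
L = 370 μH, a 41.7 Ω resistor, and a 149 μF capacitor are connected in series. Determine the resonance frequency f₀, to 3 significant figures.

ω₀ = 1/√(LC) = 1/√(0.00037 × 0.000149) = 4259 rad/s
f₀ = ω₀/(2π) = 678 Hz

678 Hz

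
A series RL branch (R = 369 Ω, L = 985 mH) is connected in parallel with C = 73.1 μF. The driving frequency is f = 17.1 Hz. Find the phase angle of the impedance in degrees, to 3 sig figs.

ω = 2πf = 107.4 rad/s
X_L = ωL = 106 Ω
X_C = 1/(ωC) = 127 Ω
Branch 1 (R+jX_L): Z₁ = 369 + j106 Ω, |Z₁| = 384 Ω
Branch 2 (−jX_C): Z₂ = −j127 Ω
Parallel: Z = Z₁Z₂/(Z₁+Z₂), |Z| = 132 Ω, ∠Z = -70.7°

-70.7°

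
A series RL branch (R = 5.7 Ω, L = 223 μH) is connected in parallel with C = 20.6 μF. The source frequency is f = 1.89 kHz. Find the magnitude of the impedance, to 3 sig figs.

ω = 2πf = 11880 rad/s
X_L = ωL = 2.65 Ω
X_C = 1/(ωC) = 4.09 Ω
Branch 1 (R+jX_L): Z₁ = 5.70 + j2.65 Ω, |Z₁| = 6.29 Ω
Branch 2 (−jX_C): Z₂ = −j4.09 Ω
Parallel: Z = Z₁Z₂/(Z₁+Z₂), |Z| = 4.37 Ω, ∠Z = -50.9°

4.37 Ω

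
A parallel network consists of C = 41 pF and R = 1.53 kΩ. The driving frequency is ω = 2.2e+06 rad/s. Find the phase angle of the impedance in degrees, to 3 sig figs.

-7.86°

X_C = 1/(ωC) = 11100 Ω
Parallel: admittances add. Y = 1/R + jωC
Y = (0.000654 + j9.02e-05) S
|Y| = 0.000660 S → |Z| = 1/|Y| = 1520 Ω, ∠Z = −∠Y = -7.86°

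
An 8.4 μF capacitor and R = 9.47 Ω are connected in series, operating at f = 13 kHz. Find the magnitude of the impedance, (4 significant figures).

9.581 Ω

ω = 2πf = 81680 rad/s
X_C = 1/(ωC) = 1.457 Ω
Z = 9.470 − j1.457 Ω
|Z| = √(9.470² + 1.457²) = 9.581 Ω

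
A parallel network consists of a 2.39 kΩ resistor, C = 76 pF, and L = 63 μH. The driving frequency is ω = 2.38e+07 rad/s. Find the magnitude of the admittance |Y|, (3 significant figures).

X_L = ωL = 1500 Ω
X_C = 1/(ωC) = 553 Ω
Parallel: admittances add. Y = 1/R + 1/(jωL) + jωC
Y = (0.000418 + j0.00114) S
|Y| = 0.00122 S → |Z| = 1/|Y| = 822 Ω, ∠Z = −∠Y = -69.9°

1.22 mS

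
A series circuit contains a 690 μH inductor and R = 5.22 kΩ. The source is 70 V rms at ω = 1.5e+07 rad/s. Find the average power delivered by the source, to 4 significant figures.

X_L = ωL = 10350 Ω
Z = 5220 + j10350 Ω
|Z| = √(5220² + 10350²) = 11590 Ω
∠Z = arctan(10350/5220) = 63.24°
I = V/|Z| = 6.039 mA
P = VI cos φ = 70 × 0.006039 × cos(63.24°) = 190.4 mW

190.4 mW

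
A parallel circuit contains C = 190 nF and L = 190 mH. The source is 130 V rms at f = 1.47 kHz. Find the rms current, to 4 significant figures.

154.1 mA

ω = 2πf = 9236 rad/s
X_L = ωL = 1755 Ω
X_C = 1/(ωC) = 569.8 Ω
Parallel: admittances add. Y = 1/(jωL) + jωC
Y = (0 + j0.001185) S
|Y| = 0.001185 S → |Z| = 1/|Y| = 843.8 Ω, ∠Z = −∠Y = -90.00°
I = V/|Z| = 130/843.8 = 154.1 mA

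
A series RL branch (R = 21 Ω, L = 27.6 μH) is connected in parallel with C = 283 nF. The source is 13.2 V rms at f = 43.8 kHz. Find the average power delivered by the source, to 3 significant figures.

7.34 W

ω = 2πf = 275200 rad/s
X_L = ωL = 7.60 Ω
X_C = 1/(ωC) = 12.8 Ω
Branch 1 (R+jX_L): Z₁ = 21.0 + j7.60 Ω, |Z₁| = 22.3 Ω
Branch 2 (−jX_C): Z₂ = −j12.8 Ω
Parallel: Z = Z₁Z₂/(Z₁+Z₂), |Z| = 13.2 Ω, ∠Z = -56.1°
I = V/|Z| = 996 mA
P = VI cos φ = 13.2 × 0.996 × cos(-56.1°) = 7.34 W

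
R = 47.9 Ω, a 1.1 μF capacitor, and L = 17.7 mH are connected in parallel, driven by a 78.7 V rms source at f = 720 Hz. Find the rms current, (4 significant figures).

1.746 A

ω = 2πf = 4524 rad/s
X_L = ωL = 80.07 Ω
X_C = 1/(ωC) = 201.0 Ω
Parallel: admittances add. Y = 1/R + 1/(jωL) + jωC
Y = (0.02088 − j0.007512) S
|Y| = 0.02219 S → |Z| = 1/|Y| = 45.07 Ω, ∠Z = −∠Y = 19.79°
I = V/|Z| = 78.7/45.07 = 1.746 A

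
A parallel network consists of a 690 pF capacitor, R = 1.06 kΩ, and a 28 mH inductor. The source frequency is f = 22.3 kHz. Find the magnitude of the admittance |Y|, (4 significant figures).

ω = 2πf = 140100 rad/s
X_L = ωL = 3923 Ω
X_C = 1/(ωC) = 10340 Ω
Parallel: admittances add. Y = 1/R + 1/(jωL) + jωC
Y = (0.0009434 − j0.0001582) S
|Y| = 0.0009566 S → |Z| = 1/|Y| = 1045 Ω, ∠Z = −∠Y = 9.520°

956.6 μS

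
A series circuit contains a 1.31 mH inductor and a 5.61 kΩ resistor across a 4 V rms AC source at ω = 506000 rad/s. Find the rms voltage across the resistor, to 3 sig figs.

3.97 V

X_L = ωL = 663 Ω
Z = 5610 + j663 Ω
|Z| = √(5610² + 663²) = 5650 Ω
I = V/|Z| = 708 μA
V_R = I·|Z_R| = 0.000708 × 5610 = 3.97 V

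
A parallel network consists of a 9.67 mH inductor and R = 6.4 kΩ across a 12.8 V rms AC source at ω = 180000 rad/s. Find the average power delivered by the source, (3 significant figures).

X_L = ωL = 1740 Ω
Parallel: admittances add. Y = 1/R + 1/(jωL)
Y = (0.000156 − j0.000575) S
|Y| = 0.000595 S → |Z| = 1/|Y| = 1680 Ω, ∠Z = −∠Y = 74.8°
I = V/|Z| = 7.62 mA
P = VI cos φ = 12.8 × 0.00762 × cos(74.8°) = 25.6 mW

25.6 mW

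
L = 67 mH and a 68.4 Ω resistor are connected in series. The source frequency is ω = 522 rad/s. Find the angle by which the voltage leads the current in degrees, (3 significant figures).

27.1°

X_L = ωL = 35.0 Ω
Z = 68.4 + j35.0 Ω
|Z| = √(68.4² + 35.0²) = 76.8 Ω
∠Z = arctan(35.0/68.4) = 27.1°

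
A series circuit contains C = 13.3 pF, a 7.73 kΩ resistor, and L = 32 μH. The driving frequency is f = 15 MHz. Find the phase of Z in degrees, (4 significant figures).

ω = 2πf = 9.425e+07 rad/s
X_L = ωL = 3016 Ω
X_C = 1/(ωC) = 797.8 Ω
Net reactance X = X_L − X_C = 2218 Ω
Z = 7730 + j2218 Ω
|Z| = √(7730² + 2218²) = 8042 Ω
∠Z = arctan(2218/7730) = 16.01°

16.01°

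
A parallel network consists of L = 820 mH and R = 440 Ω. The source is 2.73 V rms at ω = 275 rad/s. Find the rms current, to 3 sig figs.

X_L = ωL = 226 Ω
Parallel: admittances add. Y = 1/R + 1/(jωL)
Y = (0.00227 − j0.00443) S
|Y| = 0.00498 S → |Z| = 1/|Y| = 201 Ω, ∠Z = −∠Y = 62.9°
I = V/|Z| = 2.73/201 = 13.6 mA

13.6 mA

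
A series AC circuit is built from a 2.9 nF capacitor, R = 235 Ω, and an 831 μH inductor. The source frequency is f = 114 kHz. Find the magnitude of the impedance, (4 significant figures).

261.1 Ω

ω = 2πf = 716300 rad/s
X_L = ωL = 595.2 Ω
X_C = 1/(ωC) = 481.4 Ω
Net reactance X = X_L − X_C = 113.8 Ω
Z = 235.0 + j113.8 Ω
|Z| = √(235.0² + 113.8²) = 261.1 Ω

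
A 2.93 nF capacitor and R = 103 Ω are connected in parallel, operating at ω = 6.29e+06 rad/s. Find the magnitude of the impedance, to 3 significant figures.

48.0 Ω

X_C = 1/(ωC) = 54.3 Ω
Parallel: admittances add. Y = 1/R + jωC
Y = (0.00971 + j0.0184) S
|Y| = 0.0208 S → |Z| = 1/|Y| = 48.0 Ω, ∠Z = −∠Y = -62.2°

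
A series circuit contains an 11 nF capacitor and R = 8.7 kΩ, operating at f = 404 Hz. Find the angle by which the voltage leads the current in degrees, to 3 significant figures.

-76.3°

ω = 2πf = 2538 rad/s
X_C = 1/(ωC) = 35800 Ω
Z = 8700 − j35800 Ω
|Z| = √(8700² + 35800²) = 36900 Ω
∠Z = arctan(-35800/8700) = -76.3°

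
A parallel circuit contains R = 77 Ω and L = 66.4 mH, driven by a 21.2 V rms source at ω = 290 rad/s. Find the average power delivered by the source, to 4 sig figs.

5.837 W

X_L = ωL = 19.26 Ω
Parallel: admittances add. Y = 1/R + 1/(jωL)
Y = (0.01299 − j0.05193) S
|Y| = 0.05353 S → |Z| = 1/|Y| = 18.68 Ω, ∠Z = −∠Y = 75.96°
I = V/|Z| = 1.135 A
P = VI cos φ = 21.2 × 1.135 × cos(75.96°) = 5.837 W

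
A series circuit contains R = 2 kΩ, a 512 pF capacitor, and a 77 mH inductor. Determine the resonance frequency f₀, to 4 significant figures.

ω₀ = 1/√(LC) = 1/√(0.077 × 5.12e-10) = 159300 rad/s
f₀ = ω₀/(2π) = 25.35 kHz

25.35 kHz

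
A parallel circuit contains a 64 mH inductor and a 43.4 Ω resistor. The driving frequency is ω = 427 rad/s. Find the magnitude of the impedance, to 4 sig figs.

23.13 Ω

X_L = ωL = 27.33 Ω
Parallel: admittances add. Y = 1/R + 1/(jωL)
Y = (0.02304 − j0.03659) S
|Y| = 0.04324 S → |Z| = 1/|Y| = 23.13 Ω, ∠Z = −∠Y = 57.80°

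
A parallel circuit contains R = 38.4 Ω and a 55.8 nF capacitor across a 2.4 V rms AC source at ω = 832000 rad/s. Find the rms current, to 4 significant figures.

X_C = 1/(ωC) = 21.54 Ω
Parallel: admittances add. Y = 1/R + jωC
Y = (0.02604 + j0.04643) S
|Y| = 0.05323 S → |Z| = 1/|Y| = 18.79 Ω, ∠Z = −∠Y = -60.71°
I = V/|Z| = 2.4/18.79 = 127.8 mA

127.8 mA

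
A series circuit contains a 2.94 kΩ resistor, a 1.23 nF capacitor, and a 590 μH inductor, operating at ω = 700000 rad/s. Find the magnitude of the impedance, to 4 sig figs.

3034 Ω

X_L = ωL = 413.0 Ω
X_C = 1/(ωC) = 1161 Ω
Net reactance X = X_L − X_C = -748.4 Ω
Z = 2940 − j748.4 Ω
|Z| = √(2940² + 748.4²) = 3034 Ω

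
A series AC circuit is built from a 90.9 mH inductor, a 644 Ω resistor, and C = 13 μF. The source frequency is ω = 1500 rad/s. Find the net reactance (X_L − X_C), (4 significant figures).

85.07 Ω

X_L = ωL = 136.3 Ω
X_C = 1/(ωC) = 51.28 Ω
X = 136.3 − 51.28 = 85.07 Ω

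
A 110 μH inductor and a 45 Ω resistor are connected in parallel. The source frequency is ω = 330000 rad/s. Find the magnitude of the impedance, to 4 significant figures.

X_L = ωL = 36.30 Ω
Parallel: admittances add. Y = 1/R + 1/(jωL)
Y = (0.02222 − j0.02755) S
|Y| = 0.03539 S → |Z| = 1/|Y| = 28.25 Ω, ∠Z = −∠Y = 51.11°

28.25 Ω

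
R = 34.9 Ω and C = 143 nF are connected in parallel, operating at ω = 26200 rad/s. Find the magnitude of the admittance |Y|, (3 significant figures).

28.9 mS

X_C = 1/(ωC) = 267 Ω
Parallel: admittances add. Y = 1/R + jωC
Y = (0.0287 + j0.00375) S
|Y| = 0.0289 S → |Z| = 1/|Y| = 34.6 Ω, ∠Z = −∠Y = -7.45°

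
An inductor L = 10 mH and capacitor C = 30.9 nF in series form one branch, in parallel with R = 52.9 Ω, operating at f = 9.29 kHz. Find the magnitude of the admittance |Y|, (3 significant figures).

ω = 2πf = 58370 rad/s
X_L = ωL = 584 Ω
X_C = 1/(ωC) = 554 Ω
Branch 1: Z₁ = R = 52.9 Ω
Branch 2 (series LC): Z₂ = j(X_L − X_C) = j29.3 Ω
Parallel: Z = Z₁Z₂/(Z₁+Z₂), |Z| = 25.6 Ω, ∠Z = 61.0°
|Y| = 1/|Z| = 39.0 mS

39.0 mS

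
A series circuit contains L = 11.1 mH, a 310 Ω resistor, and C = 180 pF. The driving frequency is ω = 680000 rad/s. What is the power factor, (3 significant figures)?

0.446

X_L = ωL = 7550 Ω
X_C = 1/(ωC) = 8170 Ω
Net reactance X = X_L − X_C = -622 Ω
Z = 310 − j622 Ω
|Z| = √(310² + 622²) = 695 Ω
∠Z = arctan(-622/310) = -63.5°
cos φ = cos(-63.5°) = 0.446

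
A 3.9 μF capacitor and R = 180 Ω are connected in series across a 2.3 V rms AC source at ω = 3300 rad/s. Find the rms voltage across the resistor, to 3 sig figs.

2.11 V

X_C = 1/(ωC) = 77.7 Ω
Z = 180 − j77.7 Ω
|Z| = √(180² + 77.7²) = 196 Ω
I = V/|Z| = 11.7 mA
V_R = I·|Z_R| = 0.0117 × 180 = 2.11 V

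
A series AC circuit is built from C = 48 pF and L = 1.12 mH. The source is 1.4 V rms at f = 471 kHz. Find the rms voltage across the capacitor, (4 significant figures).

ω = 2πf = 2.959e+06 rad/s
X_L = ωL = 3315 Ω
X_C = 1/(ωC) = 7040 Ω
Net reactance X = X_L − X_C = -3725 Ω
Z = − j3725 Ω
|Z| = √(0² + 3725²) = 3725 Ω
I = V/|Z| = 375.8 μA
V_C = I·|Z_C| = 0.0003758 × 7040 = 2.646 V

2.646 V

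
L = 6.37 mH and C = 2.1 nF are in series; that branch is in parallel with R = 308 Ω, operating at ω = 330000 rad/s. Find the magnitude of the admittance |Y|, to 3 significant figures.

3.58 mS

X_L = ωL = 2100 Ω
X_C = 1/(ωC) = 1440 Ω
Branch 1: Z₁ = R = 308 Ω
Branch 2 (series LC): Z₂ = j(X_L − X_C) = j659 Ω
Parallel: Z = Z₁Z₂/(Z₁+Z₂), |Z| = 279 Ω, ∠Z = 25.0°
|Y| = 1/|Z| = 3.58 mS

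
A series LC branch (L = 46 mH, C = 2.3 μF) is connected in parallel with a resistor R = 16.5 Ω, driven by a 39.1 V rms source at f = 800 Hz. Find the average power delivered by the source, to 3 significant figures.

ω = 2πf = 5027 rad/s
X_L = ωL = 231 Ω
X_C = 1/(ωC) = 86.5 Ω
Branch 1: Z₁ = R = 16.5 Ω
Branch 2 (series LC): Z₂ = j(X_L − X_C) = j145 Ω
Parallel: Z = Z₁Z₂/(Z₁+Z₂), |Z| = 16.4 Ω, ∠Z = 6.50°
I = V/|Z| = 2.39 A
P = VI cos φ = 39.1 × 2.39 × cos(6.50°) = 92.7 W

92.7 W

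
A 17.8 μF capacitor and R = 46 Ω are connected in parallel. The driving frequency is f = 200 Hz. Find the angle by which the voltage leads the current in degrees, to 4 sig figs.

ω = 2πf = 1257 rad/s
X_C = 1/(ωC) = 44.71 Ω
Parallel: admittances add. Y = 1/R + jωC
Y = (0.02174 + j0.02237) S
|Y| = 0.03119 S → |Z| = 1/|Y| = 32.06 Ω, ∠Z = −∠Y = -45.82°

-45.82°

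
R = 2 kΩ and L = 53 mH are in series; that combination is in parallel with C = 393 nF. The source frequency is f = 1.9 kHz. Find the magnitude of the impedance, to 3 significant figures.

219 Ω

ω = 2πf = 11940 rad/s
X_L = ωL = 633 Ω
X_C = 1/(ωC) = 213 Ω
Branch 1 (R+jX_L): Z₁ = 2000 + j633 Ω, |Z₁| = 2100 Ω
Branch 2 (−jX_C): Z₂ = −j213 Ω
Parallel: Z = Z₁Z₂/(Z₁+Z₂), |Z| = 219 Ω, ∠Z = -84.3°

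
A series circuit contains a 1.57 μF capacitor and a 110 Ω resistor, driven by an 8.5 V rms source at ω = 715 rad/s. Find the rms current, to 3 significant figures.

X_C = 1/(ωC) = 891 Ω
Z = 110 − j891 Ω
|Z| = √(110² + 891²) = 898 Ω
I = V/|Z| = 8.5/898 = 9.47 mA

9.47 mA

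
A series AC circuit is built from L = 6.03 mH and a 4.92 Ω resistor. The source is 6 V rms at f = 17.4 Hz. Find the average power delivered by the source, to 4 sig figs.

ω = 2πf = 109.3 rad/s
X_L = ωL = 0.6592 Ω
Z = 4.920 + j0.6592 Ω
|Z| = √(4.920² + 0.6592²) = 4.964 Ω
∠Z = arctan(0.6592/4.920) = 7.632°
I = V/|Z| = 1.209 A
P = VI cos φ = 6 × 1.209 × cos(7.632°) = 7.188 W

7.188 W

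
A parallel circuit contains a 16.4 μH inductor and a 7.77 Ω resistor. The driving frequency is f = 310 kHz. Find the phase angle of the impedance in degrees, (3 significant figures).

13.7°

ω = 2πf = 1.948e+06 rad/s
X_L = ωL = 31.9 Ω
Parallel: admittances add. Y = 1/R + 1/(jωL)
Y = (0.129 − j0.0313) S
|Y| = 0.132 S → |Z| = 1/|Y| = 7.55 Ω, ∠Z = −∠Y = 13.7°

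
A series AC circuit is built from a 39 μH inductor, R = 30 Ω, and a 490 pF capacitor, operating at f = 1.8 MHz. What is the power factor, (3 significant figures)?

0.114

ω = 2πf = 1.131e+07 rad/s
X_L = ωL = 441 Ω
X_C = 1/(ωC) = 180 Ω
Net reactance X = X_L − X_C = 261 Ω
Z = 30.0 + j261 Ω
|Z| = √(30.0² + 261²) = 262 Ω
∠Z = arctan(261/30.0) = 83.4°
cos φ = cos(83.4°) = 0.114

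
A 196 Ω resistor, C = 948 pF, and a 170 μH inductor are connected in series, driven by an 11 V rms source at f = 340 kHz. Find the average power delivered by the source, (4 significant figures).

ω = 2πf = 2.136e+06 rad/s
X_L = ωL = 363.2 Ω
X_C = 1/(ωC) = 493.8 Ω
Net reactance X = X_L − X_C = -130.6 Ω
Z = 196.0 − j130.6 Ω
|Z| = √(196.0² + 130.6²) = 235.5 Ω
∠Z = arctan(-130.6/196.0) = -33.68°
I = V/|Z| = 46.70 mA
P = VI cos φ = 11 × 0.04670 × cos(-33.68°) = 427.5 mW

427.5 mW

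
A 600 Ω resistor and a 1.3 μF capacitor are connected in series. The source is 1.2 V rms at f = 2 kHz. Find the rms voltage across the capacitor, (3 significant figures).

ω = 2πf = 12570 rad/s
X_C = 1/(ωC) = 61.2 Ω
Z = 600 − j61.2 Ω
|Z| = √(600² + 61.2²) = 603 Ω
I = V/|Z| = 1.99 mA
V_C = I·|Z_C| = 0.00199 × 61.2 = 0.122 V

0.122 V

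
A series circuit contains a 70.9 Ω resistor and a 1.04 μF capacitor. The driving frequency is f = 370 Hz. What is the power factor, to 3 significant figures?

ω = 2πf = 2325 rad/s
X_C = 1/(ωC) = 414 Ω
Z = 70.9 − j414 Ω
|Z| = √(70.9² + 414²) = 420 Ω
∠Z = arctan(-414/70.9) = -80.3°
cos φ = cos(-80.3°) = 0.169

0.169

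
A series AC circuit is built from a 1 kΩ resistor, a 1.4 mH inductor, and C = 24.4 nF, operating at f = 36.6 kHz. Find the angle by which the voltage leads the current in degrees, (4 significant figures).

8.179°

ω = 2πf = 230000 rad/s
X_L = ωL = 322.0 Ω
X_C = 1/(ωC) = 178.2 Ω
Net reactance X = X_L − X_C = 143.7 Ω
Z = 1000 + j143.7 Ω
|Z| = √(1000² + 143.7²) = 1010 Ω
∠Z = arctan(143.7/1000) = 8.179°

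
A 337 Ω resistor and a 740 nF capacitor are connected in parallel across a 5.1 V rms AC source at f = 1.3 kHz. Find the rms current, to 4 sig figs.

ω = 2πf = 8168 rad/s
X_C = 1/(ωC) = 165.4 Ω
Parallel: admittances add. Y = 1/R + jωC
Y = (0.002967 + j0.006044) S
|Y| = 0.006734 S → |Z| = 1/|Y| = 148.5 Ω, ∠Z = −∠Y = -63.85°
I = V/|Z| = 5.1/148.5 = 34.34 mA

34.34 mA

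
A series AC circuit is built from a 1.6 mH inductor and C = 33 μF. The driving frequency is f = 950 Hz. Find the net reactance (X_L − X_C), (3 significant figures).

4.47 Ω

ω = 2πf = 5969 rad/s
X_L = ωL = 9.55 Ω
X_C = 1/(ωC) = 5.08 Ω
X = 9.55 − 5.08 = 4.47 Ω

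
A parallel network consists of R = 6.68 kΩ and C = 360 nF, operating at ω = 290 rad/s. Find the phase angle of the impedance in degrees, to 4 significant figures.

-34.89°

X_C = 1/(ωC) = 9579 Ω
Parallel: admittances add. Y = 1/R + jωC
Y = (0.0001497 + j0.0001044) S
|Y| = 0.0001825 S → |Z| = 1/|Y| = 5479 Ω, ∠Z = −∠Y = -34.89°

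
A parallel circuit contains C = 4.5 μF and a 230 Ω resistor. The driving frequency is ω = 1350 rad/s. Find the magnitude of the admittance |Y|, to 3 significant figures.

7.47 mS

X_C = 1/(ωC) = 165 Ω
Parallel: admittances add. Y = 1/R + jωC
Y = (0.00435 + j0.00608) S
|Y| = 0.00747 S → |Z| = 1/|Y| = 134 Ω, ∠Z = −∠Y = -54.4°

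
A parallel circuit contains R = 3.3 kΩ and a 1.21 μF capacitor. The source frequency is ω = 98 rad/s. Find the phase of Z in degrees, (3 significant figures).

X_C = 1/(ωC) = 8430 Ω
Parallel: admittances add. Y = 1/R + jωC
Y = (0.000303 + j0.000119) S
|Y| = 0.000325 S → |Z| = 1/|Y| = 3070 Ω, ∠Z = −∠Y = -21.4°

-21.4°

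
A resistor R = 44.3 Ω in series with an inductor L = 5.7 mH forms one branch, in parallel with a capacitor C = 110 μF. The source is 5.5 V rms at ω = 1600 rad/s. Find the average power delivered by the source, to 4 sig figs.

655.1 mW

X_L = ωL = 9.120 Ω
X_C = 1/(ωC) = 5.682 Ω
Branch 1 (R+jX_L): Z₁ = 44.30 + j9.120 Ω, |Z₁| = 45.23 Ω
Branch 2 (−jX_C): Z₂ = −j5.682 Ω
Parallel: Z = Z₁Z₂/(Z₁+Z₂), |Z| = 5.784 Ω, ∠Z = -82.81°
I = V/|Z| = 951.0 mA
P = VI cos φ = 5.5 × 0.9510 × cos(-82.81°) = 655.1 mW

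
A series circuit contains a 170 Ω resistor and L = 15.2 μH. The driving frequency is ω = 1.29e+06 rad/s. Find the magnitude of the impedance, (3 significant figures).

X_L = ωL = 19.6 Ω
Z = 170 + j19.6 Ω
|Z| = √(170² + 19.6²) = 171 Ω

171 Ω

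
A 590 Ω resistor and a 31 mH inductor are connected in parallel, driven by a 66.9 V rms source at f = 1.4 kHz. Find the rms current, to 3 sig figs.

ω = 2πf = 8796 rad/s
X_L = ωL = 273 Ω
Parallel: admittances add. Y = 1/R + 1/(jωL)
Y = (0.00169 − j0.00367) S
|Y| = 0.00404 S → |Z| = 1/|Y| = 248 Ω, ∠Z = −∠Y = 65.2°
I = V/|Z| = 66.9/248 = 270 mA

270 mA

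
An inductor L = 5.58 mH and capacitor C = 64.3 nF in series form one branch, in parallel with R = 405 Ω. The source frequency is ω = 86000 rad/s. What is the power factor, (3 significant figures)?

X_L = ωL = 480 Ω
X_C = 1/(ωC) = 181 Ω
Branch 1: Z₁ = R = 405 Ω
Branch 2 (series LC): Z₂ = j(X_L − X_C) = j299 Ω
Parallel: Z = Z₁Z₂/(Z₁+Z₂), |Z| = 241 Ω, ∠Z = 53.6°
cos φ = cos(53.6°) = 0.594

0.594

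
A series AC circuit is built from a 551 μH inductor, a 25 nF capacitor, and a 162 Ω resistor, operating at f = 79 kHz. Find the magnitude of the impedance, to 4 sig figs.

251.9 Ω

ω = 2πf = 496400 rad/s
X_L = ωL = 273.5 Ω
X_C = 1/(ωC) = 80.58 Ω
Net reactance X = X_L − X_C = 192.9 Ω
Z = 162.0 + j192.9 Ω
|Z| = √(162.0² + 192.9²) = 251.9 Ω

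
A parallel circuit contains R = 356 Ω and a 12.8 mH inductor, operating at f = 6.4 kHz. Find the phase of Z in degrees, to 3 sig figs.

34.7°

ω = 2πf = 40210 rad/s
X_L = ωL = 515 Ω
Parallel: admittances add. Y = 1/R + 1/(jωL)
Y = (0.00281 − j0.00194) S
|Y| = 0.00342 S → |Z| = 1/|Y| = 293 Ω, ∠Z = −∠Y = 34.7°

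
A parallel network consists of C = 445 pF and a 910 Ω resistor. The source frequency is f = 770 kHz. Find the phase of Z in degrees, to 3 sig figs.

ω = 2πf = 4.838e+06 rad/s
X_C = 1/(ωC) = 464 Ω
Parallel: admittances add. Y = 1/R + jωC
Y = (0.00110 + j0.00215) S
|Y| = 0.00242 S → |Z| = 1/|Y| = 414 Ω, ∠Z = −∠Y = -63.0°

-63.0°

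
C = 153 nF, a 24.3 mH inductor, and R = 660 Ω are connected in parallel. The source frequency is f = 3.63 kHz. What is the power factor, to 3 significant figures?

ω = 2πf = 22810 rad/s
X_L = ωL = 554 Ω
X_C = 1/(ωC) = 287 Ω
Parallel: admittances add. Y = 1/R + 1/(jωL) + jωC
Y = (0.00152 + j0.00169) S
|Y| = 0.00227 S → |Z| = 1/|Y| = 441 Ω, ∠Z = −∠Y = -48.0°
cos φ = cos(-48.0°) = 0.669

0.669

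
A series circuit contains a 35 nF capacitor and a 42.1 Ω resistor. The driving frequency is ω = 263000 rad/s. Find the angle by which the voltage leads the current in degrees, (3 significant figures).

-68.8°

X_C = 1/(ωC) = 109 Ω
Z = 42.1 − j109 Ω
|Z| = √(42.1² + 109²) = 117 Ω
∠Z = arctan(-109/42.1) = -68.8°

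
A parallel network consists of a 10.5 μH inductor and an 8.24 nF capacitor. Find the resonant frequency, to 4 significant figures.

541.1 kHz

ω₀ = 1/√(LC) = 1/√(1.05e-05 × 8.24e-09) = 3.4e+06 rad/s
f₀ = ω₀/(2π) = 541.1 kHz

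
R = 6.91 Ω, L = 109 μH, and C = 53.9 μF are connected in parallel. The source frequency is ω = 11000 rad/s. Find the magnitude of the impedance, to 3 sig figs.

X_L = ωL = 1.20 Ω
X_C = 1/(ωC) = 1.69 Ω
Parallel: admittances add. Y = 1/R + 1/(jωL) + jωC
Y = (0.145 − j0.241) S
|Y| = 0.281 S → |Z| = 1/|Y| = 3.56 Ω, ∠Z = −∠Y = 59.0°

3.56 Ω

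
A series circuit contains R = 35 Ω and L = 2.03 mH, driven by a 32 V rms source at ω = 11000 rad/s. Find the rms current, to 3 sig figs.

X_L = ωL = 22.3 Ω
Z = 35.0 + j22.3 Ω
|Z| = √(35.0² + 22.3²) = 41.5 Ω
I = V/|Z| = 32/41.5 = 771 mA

771 mA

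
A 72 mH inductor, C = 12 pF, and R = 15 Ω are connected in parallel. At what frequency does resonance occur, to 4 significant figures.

ω₀ = 1/√(LC) = 1/√(0.072 × 1.2e-11) = 1.076e+06 rad/s
f₀ = ω₀/(2π) = 171.2 kHz

171.2 kHz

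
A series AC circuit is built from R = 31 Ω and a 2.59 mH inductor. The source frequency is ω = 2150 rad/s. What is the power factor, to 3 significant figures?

0.984

X_L = ωL = 5.57 Ω
Z = 31.0 + j5.57 Ω
|Z| = √(31.0² + 5.57²) = 31.5 Ω
∠Z = arctan(5.57/31.0) = 10.2°
cos φ = cos(10.2°) = 0.984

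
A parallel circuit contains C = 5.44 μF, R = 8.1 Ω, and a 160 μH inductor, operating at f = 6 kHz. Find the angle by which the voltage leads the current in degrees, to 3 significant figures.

ω = 2πf = 37700 rad/s
X_L = ωL = 6.03 Ω
X_C = 1/(ωC) = 4.88 Ω
Parallel: admittances add. Y = 1/R + 1/(jωL) + jωC
Y = (0.123 + j0.0393) S
|Y| = 0.130 S → |Z| = 1/|Y| = 7.72 Ω, ∠Z = −∠Y = -17.7°

-17.7°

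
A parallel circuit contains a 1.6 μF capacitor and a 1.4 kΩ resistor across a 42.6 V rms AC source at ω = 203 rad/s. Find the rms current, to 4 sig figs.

X_C = 1/(ωC) = 3079 Ω
Parallel: admittances add. Y = 1/R + jωC
Y = (0.0007143 + j0.0003248) S
|Y| = 0.0007847 S → |Z| = 1/|Y| = 1274 Ω, ∠Z = −∠Y = -24.45°
I = V/|Z| = 42.6/1274 = 33.43 mA

33.43 mA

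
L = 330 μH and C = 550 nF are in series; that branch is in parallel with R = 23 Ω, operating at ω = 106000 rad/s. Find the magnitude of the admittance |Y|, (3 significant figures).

X_L = ωL = 35.0 Ω
X_C = 1/(ωC) = 17.2 Ω
Branch 1: Z₁ = R = 23.0 Ω
Branch 2 (series LC): Z₂ = j(X_L − X_C) = j17.8 Ω
Parallel: Z = Z₁Z₂/(Z₁+Z₂), |Z| = 14.1 Ω, ∠Z = 52.2°
|Y| = 1/|Z| = 71.0 mS

71.0 mS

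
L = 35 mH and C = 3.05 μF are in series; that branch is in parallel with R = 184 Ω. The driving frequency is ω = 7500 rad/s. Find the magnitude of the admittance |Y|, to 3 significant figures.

7.10 mS

X_L = ωL = 262 Ω
X_C = 1/(ωC) = 43.7 Ω
Branch 1: Z₁ = R = 184 Ω
Branch 2 (series LC): Z₂ = j(X_L − X_C) = j219 Ω
Parallel: Z = Z₁Z₂/(Z₁+Z₂), |Z| = 141 Ω, ∠Z = 40.1°
|Y| = 1/|Z| = 7.10 mS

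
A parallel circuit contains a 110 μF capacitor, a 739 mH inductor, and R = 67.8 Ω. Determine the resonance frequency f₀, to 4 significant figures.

17.65 Hz

ω₀ = 1/√(LC) = 1/√(0.739 × 0.00011) = 110.9 rad/s
f₀ = ω₀/(2π) = 17.65 Hz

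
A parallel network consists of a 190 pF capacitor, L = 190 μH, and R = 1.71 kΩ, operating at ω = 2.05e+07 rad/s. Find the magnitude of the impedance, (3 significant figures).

X_L = ωL = 3900 Ω
X_C = 1/(ωC) = 257 Ω
Parallel: admittances add. Y = 1/R + 1/(jωL) + jωC
Y = (0.000585 + j0.00364) S
|Y| = 0.00368 S → |Z| = 1/|Y| = 271 Ω, ∠Z = −∠Y = -80.9°

271 Ω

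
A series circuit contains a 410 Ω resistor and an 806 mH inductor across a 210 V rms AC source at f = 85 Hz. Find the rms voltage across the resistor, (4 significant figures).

144.8 V

ω = 2πf = 534.1 rad/s
X_L = ωL = 430.5 Ω
Z = 410.0 + j430.5 Ω
|Z| = √(410.0² + 430.5²) = 594.5 Ω
I = V/|Z| = 353.3 mA
V_R = I·|Z_R| = 0.3533 × 410.0 = 144.8 V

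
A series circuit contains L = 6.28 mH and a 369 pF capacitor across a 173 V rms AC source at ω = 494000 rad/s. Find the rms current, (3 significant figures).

X_L = ωL = 3100 Ω
X_C = 1/(ωC) = 5490 Ω
Net reactance X = X_L − X_C = -2380 Ω
Z = − j2380 Ω
|Z| = √(0² + 2380²) = 2380 Ω
I = V/|Z| = 173/2380 = 72.6 mA

72.6 mA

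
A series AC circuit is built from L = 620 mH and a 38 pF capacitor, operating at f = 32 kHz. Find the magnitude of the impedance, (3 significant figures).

ω = 2πf = 201100 rad/s
X_L = ωL = 125000 Ω
X_C = 1/(ωC) = 131000 Ω
Net reactance X = X_L − X_C = -6230 Ω
Z = − j6230 Ω
|Z| = √(0² + 6230²) = 6230 Ω

6230 Ω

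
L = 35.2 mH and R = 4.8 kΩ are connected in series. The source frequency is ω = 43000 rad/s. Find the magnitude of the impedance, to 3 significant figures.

X_L = ωL = 1510 Ω
Z = 4800 + j1510 Ω
|Z| = √(4800² + 1510²) = 5030 Ω

5030 Ω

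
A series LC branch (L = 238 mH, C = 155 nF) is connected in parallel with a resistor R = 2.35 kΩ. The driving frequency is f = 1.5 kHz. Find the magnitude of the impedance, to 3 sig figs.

1300 Ω

ω = 2πf = 9425 rad/s
X_L = ωL = 2240 Ω
X_C = 1/(ωC) = 685 Ω
Branch 1: Z₁ = R = 2350 Ω
Branch 2 (series LC): Z₂ = j(X_L − X_C) = j1560 Ω
Parallel: Z = Z₁Z₂/(Z₁+Z₂), |Z| = 1300 Ω, ∠Z = 56.4°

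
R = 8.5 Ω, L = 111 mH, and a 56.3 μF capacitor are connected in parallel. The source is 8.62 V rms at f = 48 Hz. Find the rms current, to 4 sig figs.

ω = 2πf = 301.6 rad/s
X_L = ωL = 33.48 Ω
X_C = 1/(ωC) = 58.89 Ω
Parallel: admittances add. Y = 1/R + 1/(jωL) + jωC
Y = (0.1176 − j0.01289) S
|Y| = 0.1184 S → |Z| = 1/|Y| = 8.449 Ω, ∠Z = −∠Y = 6.254°
I = V/|Z| = 8.62/8.449 = 1.020 A

1.020 A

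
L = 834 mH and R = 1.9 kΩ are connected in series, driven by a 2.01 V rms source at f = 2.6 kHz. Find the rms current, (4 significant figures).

146.1 μA

ω = 2πf = 16340 rad/s
X_L = ωL = 13620 Ω
Z = 1900 + j13620 Ω
|Z| = √(1900² + 13620²) = 13760 Ω
I = V/|Z| = 2.01/13760 = 146.1 μA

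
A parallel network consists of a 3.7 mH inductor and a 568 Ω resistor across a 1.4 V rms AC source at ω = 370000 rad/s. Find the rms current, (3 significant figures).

2.67 mA

X_L = ωL = 1370 Ω
Parallel: admittances add. Y = 1/R + 1/(jωL)
Y = (0.00176 − j0.000730) S
|Y| = 0.00191 S → |Z| = 1/|Y| = 525 Ω, ∠Z = −∠Y = 22.5°
I = V/|Z| = 1.4/525 = 2.67 mA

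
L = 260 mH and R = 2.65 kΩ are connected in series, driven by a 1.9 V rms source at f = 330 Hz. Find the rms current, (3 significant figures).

ω = 2πf = 2073 rad/s
X_L = ωL = 539 Ω
Z = 2650 + j539 Ω
|Z| = √(2650² + 539²) = 2700 Ω
I = V/|Z| = 1.9/2700 = 703 μA

703 μA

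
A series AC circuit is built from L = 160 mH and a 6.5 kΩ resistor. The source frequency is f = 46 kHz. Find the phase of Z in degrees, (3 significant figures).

ω = 2πf = 289000 rad/s
X_L = ωL = 46200 Ω
Z = 6500 + j46200 Ω
|Z| = √(6500² + 46200²) = 46700 Ω
∠Z = arctan(46200/6500) = 82.0°

82.0°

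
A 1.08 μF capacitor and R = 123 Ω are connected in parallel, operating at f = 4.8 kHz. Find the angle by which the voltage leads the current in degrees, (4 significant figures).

ω = 2πf = 30160 rad/s
X_C = 1/(ωC) = 30.70 Ω
Parallel: admittances add. Y = 1/R + jωC
Y = (0.008130 + j0.03257) S
|Y| = 0.03357 S → |Z| = 1/|Y| = 29.79 Ω, ∠Z = −∠Y = -75.99°

-75.99°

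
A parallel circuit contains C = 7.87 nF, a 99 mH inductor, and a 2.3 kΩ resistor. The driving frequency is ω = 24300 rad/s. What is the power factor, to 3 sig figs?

X_L = ωL = 2410 Ω
X_C = 1/(ωC) = 5230 Ω
Parallel: admittances add. Y = 1/R + 1/(jωL) + jωC
Y = (0.000435 − j0.000224) S
|Y| = 0.000489 S → |Z| = 1/|Y| = 2040 Ω, ∠Z = −∠Y = 27.3°
cos φ = cos(27.3°) = 0.889

0.889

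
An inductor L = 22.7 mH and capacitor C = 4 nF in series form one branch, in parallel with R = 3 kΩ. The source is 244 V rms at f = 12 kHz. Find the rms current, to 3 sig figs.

172 mA

ω = 2πf = 75400 rad/s
X_L = ωL = 1710 Ω
X_C = 1/(ωC) = 3320 Ω
Branch 1: Z₁ = R = 3000 Ω
Branch 2 (series LC): Z₂ = j(X_L − X_C) = −j1600 Ω
Parallel: Z = Z₁Z₂/(Z₁+Z₂), |Z| = 1410 Ω, ∠Z = -61.9°
I = V/|Z| = 244/1410 = 172 mA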